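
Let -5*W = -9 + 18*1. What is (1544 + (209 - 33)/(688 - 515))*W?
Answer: -2405592/865 ≈ -2781.0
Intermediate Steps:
W = -9/5 (W = -(-9 + 18*1)/5 = -(-9 + 18)/5 = -1/5*9 = -9/5 ≈ -1.8000)
(1544 + (209 - 33)/(688 - 515))*W = (1544 + (209 - 33)/(688 - 515))*(-9/5) = (1544 + 176/173)*(-9/5) = (267288/173)*(-9/5) = -2405592/865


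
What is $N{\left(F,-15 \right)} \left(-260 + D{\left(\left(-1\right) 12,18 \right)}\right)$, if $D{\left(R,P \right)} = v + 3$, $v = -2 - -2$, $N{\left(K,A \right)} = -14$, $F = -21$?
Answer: $3598$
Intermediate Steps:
$v = 0$ ($v = -2 + 2 = 0$)
$D{\left(R,P \right)} = 3$ ($D{\left(R,P \right)} = 0 + 3 = 3$)
$N{\left(F,-15 \right)} \left(-260 + D{\left(\left(-1\right) 12,18 \right)}\right) = - 14 \left(-260 + 3\right) = \left(-14\right) \left(-257\right) = 3598$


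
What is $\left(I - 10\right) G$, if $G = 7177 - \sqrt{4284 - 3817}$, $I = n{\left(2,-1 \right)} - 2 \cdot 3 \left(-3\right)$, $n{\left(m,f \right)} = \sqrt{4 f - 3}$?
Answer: $\left(8 + i \sqrt{7}\right) \left(7177 - \sqrt{467}\right) \approx 57243.0 + 18931.0 i$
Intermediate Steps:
$n{\left(m,f \right)} = \sqrt{-3 + 4 f}$
$I = 18 + i \sqrt{7}$ ($I = \sqrt{-3 + 4 \left(-1\right)} - 2 \cdot 3 \left(-3\right) = \sqrt{-3 - 4} - 6 \left(-3\right) = \sqrt{-7} - -18 = i \sqrt{7} + 18 = 18 + i \sqrt{7} \approx 18.0 + 2.6458 i$)
$G = 7177 - \sqrt{467} \approx 7155.4$
$\left(I - 10\right) G = \left(\left(18 + i \sqrt{7}\right) - 10\right) \left(7177 - \sqrt{467}\right) = \left(8 + i \sqrt{7}\right) \left(7177 - \sqrt{467}\right)$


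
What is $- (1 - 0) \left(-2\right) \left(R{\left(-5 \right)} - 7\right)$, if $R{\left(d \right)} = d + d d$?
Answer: $26$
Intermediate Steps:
$R{\left(d \right)} = d + d^{2}$
$- (1 - 0) \left(-2\right) \left(R{\left(-5 \right)} - 7\right) = - (1 - 0) \left(-2\right) \left(- 5 \left(1 - 5\right) - 7\right) = - (1 + 0) \left(-2\right) \left(\left(-5\right) \left(-4\right) - 7\right) = \left(-1\right) 1 \left(-2\right) \left(20 - 7\right) = \left(-1\right) \left(-2\right) 13 = 2 \cdot 13 = 26$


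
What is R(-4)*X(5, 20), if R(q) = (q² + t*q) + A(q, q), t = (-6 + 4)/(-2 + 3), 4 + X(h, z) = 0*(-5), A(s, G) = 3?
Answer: -108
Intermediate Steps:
X(h, z) = -4 (X(h, z) = -4 + 0*(-5) = -4 + 0 = -4)
t = -2 (t = -2/1 = -2*1 = -2)
R(q) = 3 + q² - 2*q (R(q) = (q² - 2*q) + 3 = 3 + q² - 2*q)
R(-4)*X(5, 20) = (3 + (-4)² - 2*(-4))*(-4) = (3 + 16 + 8)*(-4) = 27*(-4) = -108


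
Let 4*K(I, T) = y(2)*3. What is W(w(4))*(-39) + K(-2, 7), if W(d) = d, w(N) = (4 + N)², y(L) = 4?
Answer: -2493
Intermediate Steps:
K(I, T) = 3 (K(I, T) = (4*3)/4 = (¼)*12 = 3)
W(w(4))*(-39) + K(-2, 7) = (4 + 4)²*(-39) + 3 = 8²*(-39) + 3 = 64*(-39) + 3 = -2496 + 3 = -2493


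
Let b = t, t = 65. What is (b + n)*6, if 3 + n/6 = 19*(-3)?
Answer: -1770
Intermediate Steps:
n = -360 (n = -18 + 6*(19*(-3)) = -18 + 6*(-57) = -18 - 342 = -360)
b = 65
(b + n)*6 = (65 - 360)*6 = -295*6 = -1770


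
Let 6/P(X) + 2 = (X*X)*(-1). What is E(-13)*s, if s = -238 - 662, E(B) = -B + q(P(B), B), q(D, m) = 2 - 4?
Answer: -9900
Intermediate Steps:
P(X) = 6/(-2 - X**2) (P(X) = 6/(-2 + (X*X)*(-1)) = 6/(-2 + X**2*(-1)) = 6/(-2 - X**2))
q(D, m) = -2
E(B) = -2 - B (E(B) = -B - 2 = -2 - B)
s = -900
E(-13)*s = (-2 - 1*(-13))*(-900) = (-2 + 13)*(-900) = 11*(-900) = -9900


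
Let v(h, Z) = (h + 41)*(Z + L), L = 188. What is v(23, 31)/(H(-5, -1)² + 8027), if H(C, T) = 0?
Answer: 14016/8027 ≈ 1.7461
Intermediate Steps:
v(h, Z) = (41 + h)*(188 + Z) (v(h, Z) = (h + 41)*(Z + 188) = (41 + h)*(188 + Z))
v(23, 31)/(H(-5, -1)² + 8027) = (7708 + 41*31 + 188*23 + 31*23)/(0² + 8027) = (7708 + 1271 + 4324 + 713)/(0 + 8027) = 14016/8027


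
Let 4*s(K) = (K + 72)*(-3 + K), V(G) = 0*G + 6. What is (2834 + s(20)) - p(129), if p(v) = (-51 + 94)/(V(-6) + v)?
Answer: 435332/135 ≈ 3224.7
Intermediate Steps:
V(G) = 6 (V(G) = 0 + 6 = 6)
s(K) = (-3 + K)*(72 + K)/4 (s(K) = ((K + 72)*(-3 + K))/4 = ((72 + K)*(-3 + K))/4 = ((-3 + K)*(72 + K))/4 = (-3 + K)*(72 + K)/4)
p(v) = 43/(6 + v) (p(v) = (-51 + 94)/(6 + v) = 43/(6 + v))
(2834 + s(20)) - p(129) = (2834 + (-54 + (1/4)*20**2 + (69/4)*20)) - 43/(6 + 129) = (2834 + (-54 + (1/4)*400 + 345)) - 43/135 = (2834 + (-54 + 100 + 345)) - 43/135 = (2834 + 391) - 1*43/135 = 3225 - 43/135 = 435332/135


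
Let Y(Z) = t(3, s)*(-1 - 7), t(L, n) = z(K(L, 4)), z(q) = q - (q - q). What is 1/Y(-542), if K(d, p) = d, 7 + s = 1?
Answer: -1/24 ≈ -0.041667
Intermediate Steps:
s = -6 (s = -7 + 1 = -6)
z(q) = q (z(q) = q - 1*0 = q + 0 = q)
t(L, n) = L
Y(Z) = -24 (Y(Z) = 3*(-1 - 7) = 3*(-8) = -24)
1/Y(-542) = 1/(-24) = -1/24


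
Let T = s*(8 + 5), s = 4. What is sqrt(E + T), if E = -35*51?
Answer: I*sqrt(1733) ≈ 41.629*I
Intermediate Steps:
T = 52 (T = 4*(8 + 5) = 4*13 = 52)
E = -1785
sqrt(E + T) = sqrt(-1785 + 52) = sqrt(-1733) = I*sqrt(1733)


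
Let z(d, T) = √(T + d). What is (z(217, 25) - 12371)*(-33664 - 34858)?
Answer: 847685662 - 753742*√2 ≈ 8.4662e+8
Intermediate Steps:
(z(217, 25) - 12371)*(-33664 - 34858) = (√(25 + 217) - 12371)*(-33664 - 34858) = (√242 - 12371)*(-68522) = (11*√2 - 12371)*(-68522) = (-12371 + 11*√2)*(-68522) = 847685662 - 753742*√2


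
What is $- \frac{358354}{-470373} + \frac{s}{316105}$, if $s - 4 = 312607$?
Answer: $\frac{260321265073}{148687257165} \approx 1.7508$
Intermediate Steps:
$s = 312611$ ($s = 4 + 312607 = 312611$)
$- \frac{358354}{-470373} + \frac{s}{316105} = - \frac{358354}{-470373} + \frac{312611}{316105} = \left(-358354\right) \left(- \frac{1}{470373}\right) + 312611 \cdot \frac{1}{316105} = \frac{358354}{470373} + \frac{312611}{316105} = \frac{260321265073}{148687257165}$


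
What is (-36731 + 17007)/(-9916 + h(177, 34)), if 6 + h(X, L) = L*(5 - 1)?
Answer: 9862/4893 ≈ 2.0155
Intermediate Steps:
h(X, L) = -6 + 4*L (h(X, L) = -6 + L*(5 - 1) = -6 + L*4 = -6 + 4*L)
(-36731 + 17007)/(-9916 + h(177, 34)) = (-36731 + 17007)/(-9916 + (-6 + 4*34)) = -19724/(-9916 + (-6 + 136)) = -19724/(-9916 + 130) = -19724/(-9786) = -19724*(-1/9786) = 9862/4893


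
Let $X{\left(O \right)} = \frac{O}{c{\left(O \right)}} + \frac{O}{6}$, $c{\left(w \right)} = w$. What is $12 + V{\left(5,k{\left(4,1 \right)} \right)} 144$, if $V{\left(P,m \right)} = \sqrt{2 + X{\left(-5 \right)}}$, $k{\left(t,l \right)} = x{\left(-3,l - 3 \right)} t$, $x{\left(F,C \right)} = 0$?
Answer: $12 + 24 \sqrt{78} \approx 223.96$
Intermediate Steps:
$k{\left(t,l \right)} = 0$ ($k{\left(t,l \right)} = 0 t = 0$)
$X{\left(O \right)} = 1 + \frac{O}{6}$ ($X{\left(O \right)} = \frac{O}{O} + \frac{O}{6} = 1 + O \frac{1}{6} = 1 + \frac{O}{6}$)
$V{\left(P,m \right)} = \frac{\sqrt{78}}{6}$ ($V{\left(P,m \right)} = \sqrt{2 + \left(1 + \frac{1}{6} \left(-5\right)\right)} = \sqrt{2 + \left(1 - \frac{5}{6}\right)} = \sqrt{2 + \frac{1}{6}} = \sqrt{\frac{13}{6}} = \frac{\sqrt{78}}{6}$)
$12 + V{\left(5,k{\left(4,1 \right)} \right)} 144 = 12 + \frac{\sqrt{78}}{6} \cdot 144 = 12 + 24 \sqrt{78}$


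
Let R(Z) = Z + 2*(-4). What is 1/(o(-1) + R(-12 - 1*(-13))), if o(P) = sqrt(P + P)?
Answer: -7/51 - I*sqrt(2)/51 ≈ -0.13725 - 0.02773*I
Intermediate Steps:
R(Z) = -8 + Z (R(Z) = Z - 8 = -8 + Z)
o(P) = sqrt(2)*sqrt(P) (o(P) = sqrt(2*P) = sqrt(2)*sqrt(P))
1/(o(-1) + R(-12 - 1*(-13))) = 1/(sqrt(2)*sqrt(-1) + (-8 + (-12 - 1*(-13)))) = 1/(sqrt(2)*I + (-8 + (-12 + 13))) = 1/(I*sqrt(2) + (-8 + 1)) = 1/(I*sqrt(2) - 7) = 1/(-7 + I*sqrt(2))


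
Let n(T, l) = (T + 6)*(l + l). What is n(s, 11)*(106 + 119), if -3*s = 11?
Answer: 11550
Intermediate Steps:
s = -11/3 (s = -⅓*11 = -11/3 ≈ -3.6667)
n(T, l) = 2*l*(6 + T) (n(T, l) = (6 + T)*(2*l) = 2*l*(6 + T))
n(s, 11)*(106 + 119) = (2*11*(6 - 11/3))*(106 + 119) = (2*11*(7/3))*225 = (154/3)*225 = 11550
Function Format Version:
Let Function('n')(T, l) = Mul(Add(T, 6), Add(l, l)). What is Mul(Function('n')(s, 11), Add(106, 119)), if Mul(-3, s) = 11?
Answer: 11550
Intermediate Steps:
s = Rational(-11, 3) (s = Mul(Rational(-1, 3), 11) = Rational(-11, 3) ≈ -3.6667)
Function('n')(T, l) = Mul(2, l, Add(6, T)) (Function('n')(T, l) = Mul(Add(6, T), Mul(2, l)) = Mul(2, l, Add(6, T)))
Mul(Function('n')(s, 11), Add(106, 119)) = Mul(Mul(2, 11, Add(6, Rational(-11, 3))), Add(106, 119)) = Mul(Mul(2, 11, Rational(7, 3)), 225) = Mul(Rational(154, 3), 225) = 11550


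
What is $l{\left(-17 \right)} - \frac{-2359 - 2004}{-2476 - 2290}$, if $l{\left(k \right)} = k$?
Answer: $- \frac{85385}{4766} \approx -17.915$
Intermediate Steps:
$l{\left(-17 \right)} - \frac{-2359 - 2004}{-2476 - 2290} = -17 - \frac{-2359 - 2004}{-2476 - 2290} = -17 - - \frac{4363}{-4766} = -17 - \left(-4363\right) \left(- \frac{1}{4766}\right) = -17 - \frac{4363}{4766} = - \frac{85385}{4766}$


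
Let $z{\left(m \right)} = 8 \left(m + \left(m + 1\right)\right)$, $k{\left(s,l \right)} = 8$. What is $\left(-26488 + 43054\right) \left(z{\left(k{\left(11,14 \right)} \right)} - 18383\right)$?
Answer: $-302279802$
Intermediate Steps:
$z{\left(m \right)} = 8 + 16 m$ ($z{\left(m \right)} = 8 \left(m + \left(1 + m\right)\right) = 8 \left(1 + 2 m\right) = 8 + 16 m$)
$\left(-26488 + 43054\right) \left(z{\left(k{\left(11,14 \right)} \right)} - 18383\right) = \left(-26488 + 43054\right) \left(\left(8 + 16 \cdot 8\right) - 18383\right) = 16566 \left(\left(8 + 128\right) - 18383\right) = 16566 \left(136 - 18383\right) = 16566 \left(-18247\right) = -302279802$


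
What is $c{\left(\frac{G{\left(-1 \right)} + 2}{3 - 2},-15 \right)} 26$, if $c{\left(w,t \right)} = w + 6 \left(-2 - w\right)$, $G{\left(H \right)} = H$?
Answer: $-442$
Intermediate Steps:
$c{\left(w,t \right)} = -12 - 5 w$ ($c{\left(w,t \right)} = w - \left(12 + 6 w\right) = -12 - 5 w$)
$c{\left(\frac{G{\left(-1 \right)} + 2}{3 - 2},-15 \right)} 26 = \left(-12 - 5 \frac{-1 + 2}{3 - 2}\right) 26 = \left(-12 - 5 \cdot 1 \cdot 1^{-1}\right) 26 = \left(-12 - 5 \cdot 1 \cdot 1\right) 26 = \left(-12 - 5\right) 26 = \left(-17\right) 26 = -442$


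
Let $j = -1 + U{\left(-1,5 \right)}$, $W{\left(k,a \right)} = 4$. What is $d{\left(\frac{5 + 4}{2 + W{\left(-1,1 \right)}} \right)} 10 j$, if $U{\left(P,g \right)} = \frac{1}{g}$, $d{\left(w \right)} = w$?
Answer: $-12$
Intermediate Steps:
$j = - \frac{4}{5}$ ($j = -1 + \frac{1}{5} = - \frac{4}{5} \approx -0.8$)
$d{\left(\frac{5 + 4}{2 + W{\left(-1,1 \right)}} \right)} 10 j = \frac{5 + 4}{2 + 4} \cdot 10 \left(- \frac{4}{5}\right) = \frac{9}{6} \cdot 10 \left(- \frac{4}{5}\right) = 9 \cdot \frac{1}{6} \cdot 10 \left(- \frac{4}{5}\right) = \frac{3}{2} \cdot 10 \left(- \frac{4}{5}\right) = 15 \left(- \frac{4}{5}\right) = -12$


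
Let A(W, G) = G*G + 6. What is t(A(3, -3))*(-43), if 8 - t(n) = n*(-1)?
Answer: -989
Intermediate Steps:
A(W, G) = 6 + G² (A(W, G) = G² + 6 = 6 + G²)
t(n) = 8 + n (t(n) = 8 - n*(-1) = 8 - (-1)*n = 8 + n)
t(A(3, -3))*(-43) = (8 + (6 + (-3)²))*(-43) = (8 + (6 + 9))*(-43) = (8 + 15)*(-43) = 23*(-43) = -989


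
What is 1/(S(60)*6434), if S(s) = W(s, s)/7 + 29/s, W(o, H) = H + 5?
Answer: 210/13199351 ≈ 1.5910e-5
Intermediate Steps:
W(o, H) = 5 + H
S(s) = 5/7 + 29/s + s/7 (S(s) = (5 + s)/7 + 29/s = (5 + s)*(⅐) + 29/s = (5/7 + s/7) + 29/s = 5/7 + 29/s + s/7)
1/(S(60)*6434) = 1/(((⅐)*(203 + 60*(5 + 60))/60)*6434) = (1/6434)/((⅐)*(1/60)*(203 + 60*65)) = (1/6434)/((⅐)*(1/60)*(203 + 3900)) = (1/6434)/((⅐)*(1/60)*4103) = (1/6434)/(4103/420) = (420/4103)*(1/6434) = 210/13199351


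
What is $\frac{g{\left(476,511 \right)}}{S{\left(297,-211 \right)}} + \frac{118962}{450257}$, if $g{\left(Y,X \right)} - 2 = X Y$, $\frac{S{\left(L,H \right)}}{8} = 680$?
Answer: $\frac{55083382723}{1224699040} \approx 44.977$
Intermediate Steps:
$S{\left(L,H \right)} = 5440$ ($S{\left(L,H \right)} = 8 \cdot 680 = 5440$)
$g{\left(Y,X \right)} = 2 + X Y$
$\frac{g{\left(476,511 \right)}}{S{\left(297,-211 \right)}} + \frac{118962}{450257} = \frac{2 + 511 \cdot 476}{5440} + \frac{118962}{450257} = \left(2 + 243236\right) \frac{1}{5440} + 118962 \cdot \frac{1}{450257} = 243238 \cdot \frac{1}{5440} + \frac{118962}{450257} = \frac{121619}{2720} + \frac{118962}{450257} = \frac{55083382723}{1224699040}$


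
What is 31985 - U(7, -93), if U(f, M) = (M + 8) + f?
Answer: 32063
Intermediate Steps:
U(f, M) = 8 + M + f (U(f, M) = (8 + M) + f = 8 + M + f)
31985 - U(7, -93) = 31985 - (8 - 93 + 7) = 31985 - 1*(-78) = 31985 + 78 = 32063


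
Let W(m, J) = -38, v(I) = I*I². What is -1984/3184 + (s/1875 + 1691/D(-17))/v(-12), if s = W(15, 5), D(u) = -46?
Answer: -17849657773/29658960000 ≈ -0.60183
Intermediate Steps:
v(I) = I³
s = -38
-1984/3184 + (s/1875 + 1691/D(-17))/v(-12) = -1984/3184 + (-38/1875 + 1691/(-46))/((-12)³) = -1984*1/3184 + (-38*1/1875 + 1691*(-1/46))/(-1728) = -124/199 + (-38/1875 - 1691/46)*(-1/1728) = -124/199 - 3172373/86250*(-1/1728) = -124/199 + 3172373/149040000 = -17849657773/29658960000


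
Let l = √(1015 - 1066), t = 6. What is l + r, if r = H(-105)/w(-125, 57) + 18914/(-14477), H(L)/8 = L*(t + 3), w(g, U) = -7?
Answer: 15616246/14477 + I*√51 ≈ 1078.7 + 7.1414*I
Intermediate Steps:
H(L) = 72*L (H(L) = 8*(L*(6 + 3)) = 8*(L*9) = 8*(9*L) = 72*L)
l = I*√51 (l = √(-51) = I*√51 ≈ 7.1414*I)
r = 15616246/14477 (r = (72*(-105))/(-7) + 18914/(-14477) = -7560*(-⅐) + 18914*(-1/14477) = 1080 - 18914/14477 = 15616246/14477 ≈ 1078.7)
l + r = I*√51 + 15616246/14477 = 15616246/14477 + I*√51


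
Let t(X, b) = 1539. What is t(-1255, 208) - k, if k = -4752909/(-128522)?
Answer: 193042449/128522 ≈ 1502.0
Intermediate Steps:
k = 4752909/128522 (k = -4752909*(-1/128522) = 4752909/128522 ≈ 36.981)
t(-1255, 208) - k = 1539 - 1*4752909/128522 = 1539 - 4752909/128522 = 193042449/128522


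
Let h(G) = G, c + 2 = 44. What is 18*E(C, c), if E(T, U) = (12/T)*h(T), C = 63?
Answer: 216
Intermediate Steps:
c = 42 (c = -2 + 44 = 42)
E(T, U) = 12 (E(T, U) = (12/T)*T = 12)
18*E(C, c) = 18*12 = 216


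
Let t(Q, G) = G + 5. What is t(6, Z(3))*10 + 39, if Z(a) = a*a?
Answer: 179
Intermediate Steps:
Z(a) = a²
t(Q, G) = 5 + G
t(6, Z(3))*10 + 39 = (5 + 3²)*10 + 39 = (5 + 9)*10 + 39 = 14*10 + 39 = 140 + 39 = 179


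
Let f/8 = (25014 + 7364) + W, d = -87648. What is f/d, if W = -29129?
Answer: -1083/3652 ≈ -0.29655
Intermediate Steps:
f = 25992 (f = 8*((25014 + 7364) - 29129) = 8*(32378 - 29129) = 8*3249 = 25992)
f/d = 25992/(-87648) = 25992*(-1/87648) = -1083/3652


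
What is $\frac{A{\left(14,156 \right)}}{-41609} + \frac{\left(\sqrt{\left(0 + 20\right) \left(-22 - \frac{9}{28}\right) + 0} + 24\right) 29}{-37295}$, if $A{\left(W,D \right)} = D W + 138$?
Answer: $- \frac{115558854}{1551807655} - \frac{145 i \sqrt{35}}{52213} \approx -0.074467 - 0.016429 i$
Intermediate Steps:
$A{\left(W,D \right)} = 138 + D W$
$\frac{A{\left(14,156 \right)}}{-41609} + \frac{\left(\sqrt{\left(0 + 20\right) \left(-22 - \frac{9}{28}\right) + 0} + 24\right) 29}{-37295} = \frac{138 + 156 \cdot 14}{-41609} + \frac{\left(\sqrt{\left(0 + 20\right) \left(-22 - \frac{9}{28}\right) + 0} + 24\right) 29}{-37295} = \left(138 + 2184\right) \left(- \frac{1}{41609}\right) + \left(\sqrt{20 \left(-22 - \frac{9}{28}\right) + 0} + 24\right) 29 \left(- \frac{1}{37295}\right) = 2322 \left(- \frac{1}{41609}\right) + \left(\sqrt{20 \left(-22 - \frac{9}{28}\right) + 0} + 24\right) 29 \left(- \frac{1}{37295}\right) = - \frac{2322}{41609} + \left(\sqrt{20 \left(- \frac{625}{28}\right) + 0} + 24\right) 29 \left(- \frac{1}{37295}\right) = - \frac{2322}{41609} + \left(\sqrt{- \frac{3125}{7} + 0} + 24\right) 29 \left(- \frac{1}{37295}\right) = - \frac{2322}{41609} + \left(\sqrt{- \frac{3125}{7}} + 24\right) 29 \left(- \frac{1}{37295}\right) = - \frac{2322}{41609} + \left(\frac{25 i \sqrt{35}}{7} + 24\right) 29 \left(- \frac{1}{37295}\right) = - \frac{2322}{41609} + \left(24 + \frac{25 i \sqrt{35}}{7}\right) 29 \left(- \frac{1}{37295}\right) = - \frac{2322}{41609} + \left(696 + \frac{725 i \sqrt{35}}{7}\right) \left(- \frac{1}{37295}\right) = - \frac{2322}{41609} - \left(\frac{696}{37295} + \frac{145 i \sqrt{35}}{52213}\right) = - \frac{115558854}{1551807655} - \frac{145 i \sqrt{35}}{52213}$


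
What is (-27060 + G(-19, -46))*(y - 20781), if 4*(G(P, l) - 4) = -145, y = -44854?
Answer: 7112799315/4 ≈ 1.7782e+9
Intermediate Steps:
G(P, l) = -129/4 (G(P, l) = 4 + (1/4)*(-145) = 4 - 145/4 = -129/4)
(-27060 + G(-19, -46))*(y - 20781) = (-27060 - 129/4)*(-44854 - 20781) = -108369/4*(-65635) = 7112799315/4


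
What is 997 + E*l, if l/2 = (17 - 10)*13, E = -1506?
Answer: -273095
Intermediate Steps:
l = 182 (l = 2*((17 - 10)*13) = 2*(7*13) = 2*91 = 182)
997 + E*l = 997 - 1506*182 = 997 - 274092 = -273095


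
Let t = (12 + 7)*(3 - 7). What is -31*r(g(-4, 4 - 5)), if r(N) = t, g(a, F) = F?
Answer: 2356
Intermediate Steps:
t = -76 (t = 19*(-4) = -76)
r(N) = -76
-31*r(g(-4, 4 - 5)) = -31*(-76) = 2356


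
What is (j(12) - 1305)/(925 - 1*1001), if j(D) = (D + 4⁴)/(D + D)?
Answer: 7763/456 ≈ 17.024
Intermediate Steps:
j(D) = (256 + D)/(2*D) (j(D) = (D + 256)/((2*D)) = (256 + D)*(1/(2*D)) = (256 + D)/(2*D))
(j(12) - 1305)/(925 - 1*1001) = ((½)*(256 + 12)/12 - 1305)/(925 - 1*1001) = ((½)*(1/12)*268 - 1305)/(925 - 1001) = (67/6 - 1305)/(-76) = -7763/6*(-1/76) = 7763/456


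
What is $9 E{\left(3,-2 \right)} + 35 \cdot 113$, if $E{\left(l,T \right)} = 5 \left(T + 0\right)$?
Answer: $3865$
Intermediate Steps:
$E{\left(l,T \right)} = 5 T$
$9 E{\left(3,-2 \right)} + 35 \cdot 113 = 9 \cdot 5 \left(-2\right) + 35 \cdot 113 = 9 \left(-10\right) + 3955 = -90 + 3955 = 3865$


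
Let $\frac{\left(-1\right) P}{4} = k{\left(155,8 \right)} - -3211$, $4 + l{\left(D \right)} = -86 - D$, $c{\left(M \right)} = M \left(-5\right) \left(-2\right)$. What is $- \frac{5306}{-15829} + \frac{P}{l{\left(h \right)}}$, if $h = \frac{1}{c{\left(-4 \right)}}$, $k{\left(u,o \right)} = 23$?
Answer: $\frac{8209654054}{56968571} \approx 144.11$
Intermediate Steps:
$c{\left(M \right)} = 10 M$ ($c{\left(M \right)} = - 5 M \left(-2\right) = 10 M$)
$h = - \frac{1}{40}$ ($h = \frac{1}{10 \left(-4\right)} = \frac{1}{-40} = - \frac{1}{40} \approx -0.025$)
$l{\left(D \right)} = -90 - D$ ($l{\left(D \right)} = -4 - \left(86 + D\right) = -90 - D$)
$P = -12936$ ($P = - 4 \left(23 - -3211\right) = - 4 \left(23 + 3211\right) = \left(-4\right) 3234 = -12936$)
$- \frac{5306}{-15829} + \frac{P}{l{\left(h \right)}} = - \frac{5306}{-15829} - \frac{12936}{-90 - - \frac{1}{40}} = \left(-5306\right) \left(- \frac{1}{15829}\right) - \frac{12936}{-90 + \frac{1}{40}} = \frac{5306}{15829} - \frac{12936}{- \frac{3599}{40}} = \frac{5306}{15829} - - \frac{517440}{3599} = \frac{5306}{15829} + \frac{517440}{3599} = \frac{8209654054}{56968571}$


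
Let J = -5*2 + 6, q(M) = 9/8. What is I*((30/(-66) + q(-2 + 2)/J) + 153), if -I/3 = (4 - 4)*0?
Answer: 0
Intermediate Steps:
I = 0 (I = -3*(4 - 4)*0 = -0*0 = -3*0 = 0)
q(M) = 9/8 (q(M) = 9*(1/8) = 9/8)
J = -4 (J = -10 + 6 = -4)
I*((30/(-66) + q(-2 + 2)/J) + 153) = 0*((30/(-66) + (9/8)/(-4)) + 153) = 0*((30*(-1/66) + (9/8)*(-1/4)) + 153) = 0*((-5/11 - 9/32) + 153) = 0*(-259/352 + 153) = 0*(53597/352) = 0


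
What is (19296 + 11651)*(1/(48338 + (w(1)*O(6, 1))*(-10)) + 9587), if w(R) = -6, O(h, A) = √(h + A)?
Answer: 346612290593810101/1168268522 - 464205*√7/584134261 ≈ 2.9669e+8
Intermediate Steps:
O(h, A) = √(A + h)
(19296 + 11651)*(1/(48338 + (w(1)*O(6, 1))*(-10)) + 9587) = (19296 + 11651)*(1/(48338 - 6*√(1 + 6)*(-10)) + 9587) = 30947*(1/(48338 - 6*√7*(-10)) + 9587) = 30947*(1/(48338 + 60*√7) + 9587) = 30947*(9587 + 1/(48338 + 60*√7)) = 296688889 + 30947/(48338 + 60*√7)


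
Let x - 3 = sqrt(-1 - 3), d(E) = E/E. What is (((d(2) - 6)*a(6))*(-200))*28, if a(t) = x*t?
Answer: 504000 + 336000*I ≈ 5.04e+5 + 3.36e+5*I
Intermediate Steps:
d(E) = 1
x = 3 + 2*I (x = 3 + sqrt(-1 - 3) = 3 + sqrt(-4) = 3 + 2*I ≈ 3.0 + 2.0*I)
a(t) = t*(3 + 2*I) (a(t) = (3 + 2*I)*t = t*(3 + 2*I))
(((d(2) - 6)*a(6))*(-200))*28 = (((1 - 6)*(6*(3 + 2*I)))*(-200))*28 = (-5*(18 + 12*I)*(-200))*28 = ((-90 - 60*I)*(-200))*28 = (18000 + 12000*I)*28 = 504000 + 336000*I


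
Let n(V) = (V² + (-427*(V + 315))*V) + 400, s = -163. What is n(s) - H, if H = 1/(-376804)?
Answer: 3996504178085/376804 ≈ 1.0606e+7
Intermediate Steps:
H = -1/376804 ≈ -2.6539e-6
n(V) = 400 + V² + V*(-134505 - 427*V) (n(V) = (V² + (-427*(315 + V))*V) + 400 = (V² + (-134505 - 427*V)*V) + 400 = (V² + V*(-134505 - 427*V)) + 400 = 400 + V² + V*(-134505 - 427*V))
n(s) - H = (400 - 134505*(-163) - 426*(-163)²) - 1*(-1/376804) = (400 + 21924315 - 426*26569) + 1/376804 = (400 + 21924315 - 11318394) + 1/376804 = 10606321 + 1/376804 = 3996504178085/376804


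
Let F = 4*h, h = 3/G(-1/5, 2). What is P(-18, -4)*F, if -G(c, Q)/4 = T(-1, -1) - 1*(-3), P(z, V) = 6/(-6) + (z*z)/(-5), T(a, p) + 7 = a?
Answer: -987/25 ≈ -39.480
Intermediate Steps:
T(a, p) = -7 + a
P(z, V) = -1 - z**2/5 (P(z, V) = 6*(-1/6) + z**2*(-1/5) = -1 - z**2/5)
G(c, Q) = 20 (G(c, Q) = -4*((-7 - 1) - 1*(-3)) = -4*(-8 + 3) = -4*(-5) = 20)
h = 3/20 ≈ 0.15000
F = 3/5 (F = 4*(3/20) = 3/5 ≈ 0.60000)
P(-18, -4)*F = (-1 - 1/5*(-18)**2)*(3/5) = (-1 - 1/5*324)*(3/5) = (-1 - 324/5)*(3/5) = -329/5*3/5 = -987/25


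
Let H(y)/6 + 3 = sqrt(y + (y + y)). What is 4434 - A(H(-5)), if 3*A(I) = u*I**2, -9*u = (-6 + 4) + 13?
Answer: 4346 - 88*I*sqrt(15) ≈ 4346.0 - 340.82*I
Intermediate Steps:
H(y) = -18 + 6*sqrt(3)*sqrt(y) (H(y) = -18 + 6*sqrt(y + (y + y)) = -18 + 6*sqrt(y + 2*y) = -18 + 6*sqrt(3*y) = -18 + 6*(sqrt(3)*sqrt(y)) = -18 + 6*sqrt(3)*sqrt(y))
u = -11/9 (u = -((-6 + 4) + 13)/9 = -(-2 + 13)/9 = -1/9*11 = -11/9 ≈ -1.2222)
A(I) = -11*I**2/27 (A(I) = (-11*I**2/9)/3 = -11*I**2/27)
4434 - A(H(-5)) = 4434 - (-11)*(-18 + 6*sqrt(3)*sqrt(-5))**2/27 = 4434 - (-11)*(-18 + 6*sqrt(3)*(I*sqrt(5)))**2/27 = 4434 - (-11)*(-18 + 6*I*sqrt(15))**2/27 = 4434 + 11*(-18 + 6*I*sqrt(15))**2/27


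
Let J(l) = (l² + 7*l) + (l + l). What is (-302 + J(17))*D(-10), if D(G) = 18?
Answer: 2520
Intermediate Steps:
J(l) = l² + 9*l (J(l) = (l² + 7*l) + 2*l = l² + 9*l)
(-302 + J(17))*D(-10) = (-302 + 17*(9 + 17))*18 = (-302 + 17*26)*18 = (-302 + 442)*18 = 140*18 = 2520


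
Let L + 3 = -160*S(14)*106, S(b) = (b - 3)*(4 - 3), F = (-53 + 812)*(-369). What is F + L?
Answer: -466634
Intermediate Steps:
F = -280071 (F = 759*(-369) = -280071)
S(b) = -3 + b (S(b) = (-3 + b)*1 = -3 + b)
L = -186563 (L = -3 - 160*(-3 + 14)*106 = -3 - 160*11*106 = -3 - 1760*106 = -3 - 186560 = -186563)
F + L = -280071 - 186563 = -466634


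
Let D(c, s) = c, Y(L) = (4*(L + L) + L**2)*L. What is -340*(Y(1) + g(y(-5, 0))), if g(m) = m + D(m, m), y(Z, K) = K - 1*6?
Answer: 1020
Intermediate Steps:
Y(L) = L*(L**2 + 8*L) (Y(L) = (4*(2*L) + L**2)*L = (8*L + L**2)*L = (L**2 + 8*L)*L = L*(L**2 + 8*L))
y(Z, K) = -6 + K (y(Z, K) = K - 6 = -6 + K)
g(m) = 2*m (g(m) = m + m = 2*m)
-340*(Y(1) + g(y(-5, 0))) = -340*(1**2*(8 + 1) + 2*(-6 + 0)) = -340*(1*9 + 2*(-6)) = -340*(9 - 12) = -340*(-3) = 1020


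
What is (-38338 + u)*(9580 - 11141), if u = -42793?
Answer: 126645491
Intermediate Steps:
(-38338 + u)*(9580 - 11141) = (-38338 - 42793)*(9580 - 11141) = -81131*(-1561) = 126645491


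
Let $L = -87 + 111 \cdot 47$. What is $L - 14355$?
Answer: $-9225$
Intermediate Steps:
$L = 5130$ ($L = -87 + 5217 = 5130$)
$L - 14355 = 5130 - 14355 = -9225$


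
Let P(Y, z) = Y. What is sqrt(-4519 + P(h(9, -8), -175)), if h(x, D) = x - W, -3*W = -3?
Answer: I*sqrt(4511) ≈ 67.164*I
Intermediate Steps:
W = 1 (W = -1/3*(-3) = 1)
h(x, D) = -1 + x (h(x, D) = x - 1*1 = x - 1 = -1 + x)
sqrt(-4519 + P(h(9, -8), -175)) = sqrt(-4519 + (-1 + 9)) = sqrt(-4519 + 8) = sqrt(-4511) = I*sqrt(4511)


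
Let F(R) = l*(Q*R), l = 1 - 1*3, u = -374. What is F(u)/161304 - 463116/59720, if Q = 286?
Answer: -13532929/2105130 ≈ -6.4286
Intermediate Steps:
l = -2 (l = 1 - 3 = -2)
F(R) = -572*R
F(u)/161304 - 463116/59720 = -572*(-374)/161304 - 463116/59720 = 213928*(1/161304) - 463116*1/59720 = 187/141 - 115779/14930 = -13532929/2105130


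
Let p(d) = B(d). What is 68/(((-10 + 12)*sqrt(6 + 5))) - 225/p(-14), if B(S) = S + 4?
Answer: 45/2 + 34*sqrt(11)/11 ≈ 32.751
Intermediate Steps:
B(S) = 4 + S
p(d) = 4 + d
68/(((-10 + 12)*sqrt(6 + 5))) - 225/p(-14) = 68/(((-10 + 12)*sqrt(6 + 5))) - 225/(4 - 14) = 68/((2*sqrt(11))) - 225/(-10) = 68*(sqrt(11)/22) - 225*(-1/10) = 34*sqrt(11)/11 + 45/2 = 45/2 + 34*sqrt(11)/11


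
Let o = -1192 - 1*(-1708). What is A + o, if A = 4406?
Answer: 4922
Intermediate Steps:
o = 516 (o = -1192 + 1708 = 516)
A + o = 4406 + 516 = 4922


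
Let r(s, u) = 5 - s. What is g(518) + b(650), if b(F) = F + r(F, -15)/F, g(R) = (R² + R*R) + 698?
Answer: 69939351/130 ≈ 5.3800e+5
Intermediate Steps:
g(R) = 698 + 2*R² (g(R) = (R² + R²) + 698 = 2*R² + 698 = 698 + 2*R²)
b(F) = F + (5 - F)/F
g(518) + b(650) = (698 + 2*518²) + (-1 + 650 + 5/650) = (698 + 2*268324) + (-1 + 650 + 5*(1/650)) = (698 + 536648) + (-1 + 650 + 1/130) = 537346 + 84371/130 = 69939351/130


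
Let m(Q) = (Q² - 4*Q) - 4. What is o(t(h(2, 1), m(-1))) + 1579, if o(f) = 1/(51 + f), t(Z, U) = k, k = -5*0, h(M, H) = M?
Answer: 80530/51 ≈ 1579.0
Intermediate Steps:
m(Q) = -4 + Q² - 4*Q
k = 0
t(Z, U) = 0
o(t(h(2, 1), m(-1))) + 1579 = 1/(51 + 0) + 1579 = 1/51 + 1579 = 80530/51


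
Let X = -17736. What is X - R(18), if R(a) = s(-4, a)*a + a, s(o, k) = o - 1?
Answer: -17664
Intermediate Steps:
s(o, k) = -1 + o
R(a) = -4*a (R(a) = (-1 - 4)*a + a = -5*a + a = -4*a)
X - R(18) = -17736 - (-4)*18 = -17736 - 1*(-72) = -17736 + 72 = -17664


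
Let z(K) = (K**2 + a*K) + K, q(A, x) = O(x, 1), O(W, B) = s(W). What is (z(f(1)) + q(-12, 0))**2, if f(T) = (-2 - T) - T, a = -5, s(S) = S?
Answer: 1024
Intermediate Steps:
O(W, B) = W
q(A, x) = x
f(T) = -2 - 2*T
z(K) = K**2 - 4*K (z(K) = (K**2 - 5*K) + K = K**2 - 4*K)
(z(f(1)) + q(-12, 0))**2 = ((-2 - 2*1)*(-4 + (-2 - 2*1)) + 0)**2 = ((-2 - 2)*(-4 + (-2 - 2)) + 0)**2 = (-4*(-4 - 4) + 0)**2 = (-4*(-8) + 0)**2 = (32 + 0)**2 = 32**2 = 1024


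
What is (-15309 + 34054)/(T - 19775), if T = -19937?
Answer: -18745/39712 ≈ -0.47202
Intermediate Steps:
(-15309 + 34054)/(T - 19775) = (-15309 + 34054)/(-19937 - 19775) = 18745/(-39712) = 18745*(-1/39712) = -18745/39712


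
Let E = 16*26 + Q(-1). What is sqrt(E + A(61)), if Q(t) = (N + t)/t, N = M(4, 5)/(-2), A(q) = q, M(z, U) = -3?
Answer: sqrt(1906)/2 ≈ 21.829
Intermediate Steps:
N = 3/2 (N = -3/(-2) = -3*(-1/2) = 3/2 ≈ 1.5000)
Q(t) = (3/2 + t)/t
E = 831/2 (E = 16*26 + (3/2 - 1)/(-1) = 416 - 1*1/2 = 416 - 1/2 = 831/2 ≈ 415.50)
sqrt(E + A(61)) = sqrt(831/2 + 61) = sqrt(953/2) = sqrt(1906)/2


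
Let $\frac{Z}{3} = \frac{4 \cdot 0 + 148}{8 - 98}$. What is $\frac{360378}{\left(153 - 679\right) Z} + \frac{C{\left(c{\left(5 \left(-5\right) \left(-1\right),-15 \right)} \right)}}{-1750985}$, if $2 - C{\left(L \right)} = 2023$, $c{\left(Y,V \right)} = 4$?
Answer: $\frac{100694954791}{725056810} \approx 138.88$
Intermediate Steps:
$Z = - \frac{74}{15}$ ($Z = 3 \frac{4 \cdot 0 + 148}{8 - 98} = 3 \frac{0 + 148}{-90} = 3 \cdot 148 \left(- \frac{1}{90}\right) = 3 \left(- \frac{74}{45}\right) = - \frac{74}{15} \approx -4.9333$)
$C{\left(L \right)} = -2021$ ($C{\left(L \right)} = 2 - 2023 = -2021$)
$\frac{360378}{\left(153 - 679\right) Z} + \frac{C{\left(c{\left(5 \left(-5\right) \left(-1\right),-15 \right)} \right)}}{-1750985} = \frac{360378}{\left(153 - 679\right) \left(- \frac{74}{15}\right)} - \frac{2021}{-1750985} = \frac{360378}{\left(-526\right) \left(- \frac{74}{15}\right)} - - \frac{43}{37255} = \frac{360378}{\frac{38924}{15}} + \frac{43}{37255} = 360378 \cdot \frac{15}{38924} + \frac{43}{37255} = \frac{2702835}{19462} + \frac{43}{37255} = \frac{100694954791}{725056810}$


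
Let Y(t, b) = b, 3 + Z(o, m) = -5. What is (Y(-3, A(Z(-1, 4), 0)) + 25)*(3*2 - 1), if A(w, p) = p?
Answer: 125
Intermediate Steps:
Z(o, m) = -8 (Z(o, m) = -3 - 5 = -8)
(Y(-3, A(Z(-1, 4), 0)) + 25)*(3*2 - 1) = (0 + 25)*(3*2 - 1) = 25*(6 - 1) = 25*5 = 125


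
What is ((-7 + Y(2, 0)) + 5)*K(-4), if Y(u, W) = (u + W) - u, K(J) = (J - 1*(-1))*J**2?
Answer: 96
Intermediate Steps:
K(J) = J**2*(1 + J) (K(J) = (J + 1)*J**2 = (1 + J)*J**2 = J**2*(1 + J))
Y(u, W) = W (Y(u, W) = (W + u) - u = W)
((-7 + Y(2, 0)) + 5)*K(-4) = ((-7 + 0) + 5)*((-4)**2*(1 - 4)) = (-7 + 5)*(16*(-3)) = -2*(-48) = 96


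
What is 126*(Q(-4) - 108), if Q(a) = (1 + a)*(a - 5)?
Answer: -10206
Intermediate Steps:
Q(a) = (1 + a)*(-5 + a)
126*(Q(-4) - 108) = 126*((-5 + (-4)**2 - 4*(-4)) - 108) = 126*((-5 + 16 + 16) - 108) = 126*(27 - 108) = 126*(-81) = -10206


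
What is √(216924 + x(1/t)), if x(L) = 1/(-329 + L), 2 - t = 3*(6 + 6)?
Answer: √3016423841222/3729 ≈ 465.75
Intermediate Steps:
t = -34 (t = 2 - 3*(6 + 6) = 2 - 3*12 = 2 - 1*36 = 2 - 36 = -34)
√(216924 + x(1/t)) = √(216924 + 1/(-329 + 1/(-34))) = √(216924 + 1/(-329 - 1/34)) = √(216924 + 1/(-11187/34)) = √(216924 - 34/11187) = √(2426728754/11187) = √3016423841222/3729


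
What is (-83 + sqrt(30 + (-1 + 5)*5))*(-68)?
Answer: 5644 - 340*sqrt(2) ≈ 5163.2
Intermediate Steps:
(-83 + sqrt(30 + (-1 + 5)*5))*(-68) = (-83 + sqrt(30 + 4*5))*(-68) = (-83 + sqrt(30 + 20))*(-68) = (-83 + sqrt(50))*(-68) = (-83 + 5*sqrt(2))*(-68) = 5644 - 340*sqrt(2)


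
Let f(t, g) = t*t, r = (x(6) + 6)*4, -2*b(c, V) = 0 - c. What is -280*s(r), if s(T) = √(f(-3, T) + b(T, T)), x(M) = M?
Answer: -280*√33 ≈ -1608.5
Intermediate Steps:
b(c, V) = c/2 (b(c, V) = -(0 - c)/2 = -(-1)*c/2 = c/2)
r = 48 (r = (6 + 6)*4 = 12*4 = 48)
f(t, g) = t²
s(T) = √(9 + T/2) (s(T) = √((-3)² + T/2) = √(9 + T/2))
-280*s(r) = -140*√(36 + 2*48) = -140*√(36 + 96) = -140*√132 = -140*2*√33 = -280*√33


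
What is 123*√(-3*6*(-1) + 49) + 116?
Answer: 116 + 123*√67 ≈ 1122.8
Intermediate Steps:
123*√(-3*6*(-1) + 49) + 116 = 123*√(-18*(-1) + 49) + 116 = 123*√(18 + 49) + 116 = 123*√67 + 116 = 116 + 123*√67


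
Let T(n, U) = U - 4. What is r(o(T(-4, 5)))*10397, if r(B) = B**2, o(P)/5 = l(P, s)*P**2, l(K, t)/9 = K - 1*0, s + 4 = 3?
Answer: 21053925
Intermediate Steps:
s = -1 (s = -4 + 3 = -1)
l(K, t) = 9*K (l(K, t) = 9*(K - 1*0) = 9*(K + 0) = 9*K)
T(n, U) = -4 + U
o(P) = 45*P**3 (o(P) = 5*((9*P)*P**2) = 5*(9*P**3) = 45*P**3)
r(o(T(-4, 5)))*10397 = (45*(-4 + 5)**3)**2*10397 = (45*1**3)**2*10397 = (45*1)**2*10397 = 45**2*10397 = 2025*10397 = 21053925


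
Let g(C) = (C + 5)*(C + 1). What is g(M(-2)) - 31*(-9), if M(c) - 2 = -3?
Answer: 279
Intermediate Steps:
M(c) = -1 (M(c) = 2 - 3 = -1)
g(C) = (1 + C)*(5 + C) (g(C) = (5 + C)*(1 + C) = (1 + C)*(5 + C))
g(M(-2)) - 31*(-9) = (5 + (-1)² + 6*(-1)) - 31*(-9) = (5 + 1 - 6) + 279 = 0 + 279 = 279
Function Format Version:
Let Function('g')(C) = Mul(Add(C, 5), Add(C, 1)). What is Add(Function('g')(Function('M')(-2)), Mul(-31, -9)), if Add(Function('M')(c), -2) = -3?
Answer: 279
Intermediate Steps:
Function('M')(c) = -1 (Function('M')(c) = Add(2, -3) = -1)
Function('g')(C) = Mul(Add(1, C), Add(5, C)) (Function('g')(C) = Mul(Add(5, C), Add(1, C)) = Mul(Add(1, C), Add(5, C)))
Add(Function('g')(Function('M')(-2)), Mul(-31, -9)) = Add(Add(5, Pow(-1, 2), Mul(6, -1)), Mul(-31, -9)) = Add(Add(5, 1, -6), 279) = Add(0, 279) = 279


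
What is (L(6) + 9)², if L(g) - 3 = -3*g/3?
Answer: 36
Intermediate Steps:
L(g) = 3 - g (L(g) = 3 - 3*g/3 = 3 - g)
(L(6) + 9)² = ((3 - 1*6) + 9)² = ((3 - 6) + 9)² = (-3 + 9)² = 6² = 36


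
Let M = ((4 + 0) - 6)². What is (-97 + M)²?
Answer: 8649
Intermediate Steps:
M = 4 (M = (4 - 6)² = (-2)² = 4)
(-97 + M)² = (-97 + 4)² = (-93)² = 8649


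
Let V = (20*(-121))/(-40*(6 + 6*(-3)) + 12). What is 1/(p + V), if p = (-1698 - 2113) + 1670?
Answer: -123/263948 ≈ -0.00046600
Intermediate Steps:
V = -605/123 (V = -2420/(-40*(6 - 18) + 12) = -2420/(-40*(-12) + 12) = -2420/(480 + 12) = -2420/492 = -2420*1/492 = -605/123 ≈ -4.9187)
p = -2141 (p = -3811 + 1670 = -2141)
1/(p + V) = 1/(-2141 - 605/123) = 1/(-263948/123) = -123/263948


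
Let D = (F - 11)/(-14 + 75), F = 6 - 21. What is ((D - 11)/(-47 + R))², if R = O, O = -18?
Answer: 485809/15721225 ≈ 0.030901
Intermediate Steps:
F = -15
D = -26/61 (D = (-15 - 11)/(-14 + 75) = -26/61 ≈ -0.42623)
R = -18
((D - 11)/(-47 + R))² = ((-26/61 - 11)/(-47 - 18))² = (-697/61/(-65))² = (-697/61*(-1/65))² = (697/3965)² = 485809/15721225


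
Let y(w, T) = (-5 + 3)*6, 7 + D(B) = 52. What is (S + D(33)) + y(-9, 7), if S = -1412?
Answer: -1379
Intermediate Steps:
D(B) = 45 (D(B) = -7 + 52 = 45)
y(w, T) = -12 (y(w, T) = -2*6 = -12)
(S + D(33)) + y(-9, 7) = (-1412 + 45) - 12 = -1367 - 12 = -1379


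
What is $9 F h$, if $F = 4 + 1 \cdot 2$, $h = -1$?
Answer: $-54$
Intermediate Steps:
$F = 6$ ($F = 4 + 2 = 6$)
$9 F h = 9 \cdot 6 \left(-1\right) = 54 \left(-1\right) = -54$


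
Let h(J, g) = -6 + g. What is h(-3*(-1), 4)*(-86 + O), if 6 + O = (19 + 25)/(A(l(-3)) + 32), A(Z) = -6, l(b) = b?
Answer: 2348/13 ≈ 180.62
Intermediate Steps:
O = -56/13 (O = -6 + (19 + 25)/(-6 + 32) = -6 + 44/26 = -6 + 44*(1/26) = -6 + 22/13 = -56/13 ≈ -4.3077)
h(-3*(-1), 4)*(-86 + O) = (-6 + 4)*(-86 - 56/13) = -2*(-1174/13) = 2348/13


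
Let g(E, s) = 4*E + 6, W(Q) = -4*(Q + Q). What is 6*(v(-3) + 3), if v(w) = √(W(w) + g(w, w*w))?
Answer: 18 + 18*√2 ≈ 43.456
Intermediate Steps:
W(Q) = -8*Q
g(E, s) = 6 + 4*E
v(w) = √(6 - 4*w) (v(w) = √(-8*w + (6 + 4*w)) = √(6 - 4*w))
6*(v(-3) + 3) = 6*(√(6 - 4*(-3)) + 3) = 6*(√(6 + 12) + 3) = 6*(√18 + 3) = 6*(3*√2 + 3) = 6*(3 + 3*√2) = 18 + 18*√2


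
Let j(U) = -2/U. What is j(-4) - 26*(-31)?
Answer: 1613/2 ≈ 806.50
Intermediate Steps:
j(-4) - 26*(-31) = -2/(-4) - 26*(-31) = -2*(-¼) + 806 = ½ + 806 = 1613/2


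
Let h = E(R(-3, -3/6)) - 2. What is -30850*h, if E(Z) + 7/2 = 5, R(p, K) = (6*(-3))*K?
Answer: 15425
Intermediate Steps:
R(p, K) = -18*K
E(Z) = 3/2 (E(Z) = -7/2 + 5 = 3/2)
h = -½ (h = 3/2 - 2 = -½ ≈ -0.50000)
-30850*h = -30850*(-1)/2 = -6170*(-5/2) = 15425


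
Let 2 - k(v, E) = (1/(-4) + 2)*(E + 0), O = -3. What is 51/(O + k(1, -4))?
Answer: 17/2 ≈ 8.5000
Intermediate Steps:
k(v, E) = 2 - 7*E/4 (k(v, E) = 2 - (1/(-4) + 2)*(E + 0) = 2 - (-1/4 + 2)*E = 2 - 7*E/4)
51/(O + k(1, -4)) = 51/(-3 + (2 - 7/4*(-4))) = 51/(-3 + (2 + 7)) = 51/(-3 + 9) = 51/6 = 51*(1/6) = 17/2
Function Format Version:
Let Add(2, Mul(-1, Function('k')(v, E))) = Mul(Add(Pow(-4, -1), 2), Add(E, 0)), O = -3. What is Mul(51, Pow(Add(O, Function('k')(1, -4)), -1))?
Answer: Rational(17, 2) ≈ 8.5000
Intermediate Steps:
Function('k')(v, E) = Add(2, Mul(Rational(-7, 4), E)) (Function('k')(v, E) = Add(2, Mul(-1, Mul(Add(Pow(-4, -1), 2), Add(E, 0)))) = Add(2, Mul(-1, Mul(Add(Rational(-1, 4), 2), E))) = Add(2, Mul(-1, Mul(Rational(7, 4), E))) = Add(2, Mul(Rational(-7, 4), E)))
Mul(51, Pow(Add(O, Function('k')(1, -4)), -1)) = Mul(51, Pow(Add(-3, Add(2, Mul(Rational(-7, 4), -4))), -1)) = Mul(51, Pow(Add(-3, Add(2, 7)), -1)) = Mul(51, Pow(Add(-3, 9), -1)) = Mul(51, Pow(6, -1)) = Mul(51, Rational(1, 6)) = Rational(17, 2)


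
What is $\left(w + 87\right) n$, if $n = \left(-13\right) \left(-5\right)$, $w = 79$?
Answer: $10790$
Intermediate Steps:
$n = 65$
$\left(w + 87\right) n = \left(79 + 87\right) 65 = 166 \cdot 65 = 10790$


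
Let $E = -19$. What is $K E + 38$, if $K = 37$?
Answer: $-665$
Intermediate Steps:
$K E + 38 = 37 \left(-19\right) + 38 = -703 + 38 = -665$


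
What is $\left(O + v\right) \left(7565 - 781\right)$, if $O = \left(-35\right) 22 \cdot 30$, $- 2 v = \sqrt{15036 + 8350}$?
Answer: $-156710400 - 3392 \sqrt{23386} \approx -1.5723 \cdot 10^{8}$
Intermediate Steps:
$v = - \frac{\sqrt{23386}}{2}$ ($v = - \frac{\sqrt{15036 + 8350}}{2} = - \frac{\sqrt{23386}}{2} \approx -76.462$)
$O = -23100$ ($O = \left(-770\right) 30 = -23100$)
$\left(O + v\right) \left(7565 - 781\right) = \left(-23100 - \frac{\sqrt{23386}}{2}\right) \left(7565 - 781\right) = \left(-23100 - \frac{\sqrt{23386}}{2}\right) 6784 = -156710400 - 3392 \sqrt{23386}$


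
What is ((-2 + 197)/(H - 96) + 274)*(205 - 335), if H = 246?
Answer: -35789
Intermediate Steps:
((-2 + 197)/(H - 96) + 274)*(205 - 335) = ((-2 + 197)/(246 - 96) + 274)*(205 - 335) = (195/150 + 274)*(-130) = (195*(1/150) + 274)*(-130) = (13/10 + 274)*(-130) = (2753/10)*(-130) = -35789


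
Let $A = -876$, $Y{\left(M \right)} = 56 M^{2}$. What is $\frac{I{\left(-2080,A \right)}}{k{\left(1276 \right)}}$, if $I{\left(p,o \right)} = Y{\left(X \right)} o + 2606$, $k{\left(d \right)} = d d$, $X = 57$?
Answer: $- \frac{79690169}{814088} \approx -97.889$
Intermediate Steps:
$k{\left(d \right)} = d^{2}$
$I{\left(p,o \right)} = 2606 + 181944 o$ ($I{\left(p,o \right)} = 56 \cdot 57^{2} o + 2606 = 56 \cdot 3249 o + 2606 = 181944 o + 2606 = 2606 + 181944 o$)
$\frac{I{\left(-2080,A \right)}}{k{\left(1276 \right)}} = \frac{2606 + 181944 \left(-876\right)}{1276^{2}} = \frac{2606 - 159382944}{1628176} = \left(-159380338\right) \frac{1}{1628176} = - \frac{79690169}{814088}$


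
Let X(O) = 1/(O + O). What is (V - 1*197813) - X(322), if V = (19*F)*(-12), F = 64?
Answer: -136788821/644 ≈ -2.1241e+5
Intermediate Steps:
V = -14592 (V = (19*64)*(-12) = 1216*(-12) = -14592)
X(O) = 1/(2*O)
(V - 1*197813) - X(322) = (-14592 - 1*197813) - 1/(2*322) = (-14592 - 197813) - 1/(2*322) = -212405 - 1*1/644 = -212405 - 1/644 = -136788821/644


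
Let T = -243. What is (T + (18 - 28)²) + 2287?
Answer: 2144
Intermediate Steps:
(T + (18 - 28)²) + 2287 = (-243 + (18 - 28)²) + 2287 = (-243 + (-10)²) + 2287 = (-243 + 100) + 2287 = -143 + 2287 = 2144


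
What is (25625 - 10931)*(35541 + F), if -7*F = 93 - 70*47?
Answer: 3702652896/7 ≈ 5.2895e+8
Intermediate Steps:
F = 3197/7 (F = -(93 - 70*47)/7 = -(93 - 3290)/7 = -⅐*(-3197) = 3197/7 ≈ 456.71)
(25625 - 10931)*(35541 + F) = (25625 - 10931)*(35541 + 3197/7) = 14694*(251984/7) = 3702652896/7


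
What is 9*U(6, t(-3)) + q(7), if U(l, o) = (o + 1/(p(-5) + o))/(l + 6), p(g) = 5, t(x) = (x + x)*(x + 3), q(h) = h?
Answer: 143/20 ≈ 7.1500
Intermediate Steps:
t(x) = 2*x*(3 + x) (t(x) = (2*x)*(3 + x) = 2*x*(3 + x))
U(l, o) = (o + 1/(5 + o))/(6 + l) (U(l, o) = (o + 1/(5 + o))/(l + 6) = (o + 1/(5 + o))/(6 + l))
9*U(6, t(-3)) + q(7) = 9*((1 + (2*(-3)*(3 - 3))² + 5*(2*(-3)*(3 - 3)))/(30 + 5*6 + 6*(2*(-3)*(3 - 3)) + 6*(2*(-3)*(3 - 3)))) + 7 = 9*((1 + (2*(-3)*0)² + 5*(2*(-3)*0))/(30 + 30 + 6*(2*(-3)*0) + 6*(2*(-3)*0))) + 7 = 9*((1 + 0² + 5*0)/(30 + 30 + 6*0 + 6*0)) + 7 = 9*((1 + 0 + 0)/(30 + 30 + 0 + 0)) + 7 = 9*(1/60) + 7 = 3/20 + 7 = 143/20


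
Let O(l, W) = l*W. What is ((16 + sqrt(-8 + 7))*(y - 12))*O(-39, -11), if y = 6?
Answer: -41184 - 2574*I ≈ -41184.0 - 2574.0*I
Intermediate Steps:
O(l, W) = W*l
((16 + sqrt(-8 + 7))*(y - 12))*O(-39, -11) = ((16 + sqrt(-8 + 7))*(6 - 12))*(-11*(-39)) = ((16 + sqrt(-1))*(-6))*429 = ((16 + I)*(-6))*429 = (-96 - 6*I)*429 = -41184 - 2574*I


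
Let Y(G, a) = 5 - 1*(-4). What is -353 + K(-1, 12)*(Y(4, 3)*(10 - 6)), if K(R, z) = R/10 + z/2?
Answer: -703/5 ≈ -140.60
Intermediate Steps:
Y(G, a) = 9 (Y(G, a) = 5 + 4 = 9)
K(R, z) = z/2 + R/10 (K(R, z) = R*(⅒) + z*(½) = R/10 + z/2 = z/2 + R/10)
-353 + K(-1, 12)*(Y(4, 3)*(10 - 6)) = -353 + ((½)*12 + (⅒)*(-1))*(9*(10 - 6)) = -353 + (6 - ⅒)*(9*4) = -353 + (59/10)*36 = -353 + 1062/5 = -703/5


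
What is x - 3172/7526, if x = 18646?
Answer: 70163312/3763 ≈ 18646.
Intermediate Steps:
x - 3172/7526 = 18646 - 3172/7526 = 18646 - 1*1586/3763 = 18646 - 1586/3763 = 70163312/3763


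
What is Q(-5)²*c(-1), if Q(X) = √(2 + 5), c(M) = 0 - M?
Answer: 7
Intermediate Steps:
c(M) = -M
Q(X) = √7
Q(-5)²*c(-1) = (√7)²*(-1*(-1)) = 7*1 = 7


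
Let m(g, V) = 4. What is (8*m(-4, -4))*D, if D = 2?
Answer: 64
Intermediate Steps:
(8*m(-4, -4))*D = (8*4)*2 = 32*2 = 64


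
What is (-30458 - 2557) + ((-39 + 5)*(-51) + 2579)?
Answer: -28702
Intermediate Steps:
(-30458 - 2557) + ((-39 + 5)*(-51) + 2579) = -33015 + (-34*(-51) + 2579) = -33015 + (1734 + 2579) = -33015 + 4313 = -28702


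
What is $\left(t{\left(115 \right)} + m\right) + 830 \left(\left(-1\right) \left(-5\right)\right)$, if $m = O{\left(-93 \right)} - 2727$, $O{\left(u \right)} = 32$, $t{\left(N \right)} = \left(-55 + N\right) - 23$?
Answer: $1492$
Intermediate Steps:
$t{\left(N \right)} = -78 + N$
$m = -2695$ ($m = 32 - 2727 = -2695$)
$\left(t{\left(115 \right)} + m\right) + 830 \left(\left(-1\right) \left(-5\right)\right) = \left(\left(-78 + 115\right) - 2695\right) + 830 \left(\left(-1\right) \left(-5\right)\right) = \left(37 - 2695\right) + 830 \cdot 5 = -2658 + 4150 = 1492$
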